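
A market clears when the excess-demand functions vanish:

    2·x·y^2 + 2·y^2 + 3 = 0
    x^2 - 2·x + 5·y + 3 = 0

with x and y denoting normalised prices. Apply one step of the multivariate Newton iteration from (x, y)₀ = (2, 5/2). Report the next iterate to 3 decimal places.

(107.000, -42.600)

At (2, 5/2): F = (40.500, 15.500).
Jacobian J = [[2·y^2, 4·x·y + 4·y], [2·x - 2, 5]].
At the point, J = [[12.500, 30.000], [2.000, 5.000]] (det J = 2.500).
Solving J·Δ = −F gives Δ = (105.000, -45.100).
Then the next iterate is (x, y)₁ = (107.000, -42.600).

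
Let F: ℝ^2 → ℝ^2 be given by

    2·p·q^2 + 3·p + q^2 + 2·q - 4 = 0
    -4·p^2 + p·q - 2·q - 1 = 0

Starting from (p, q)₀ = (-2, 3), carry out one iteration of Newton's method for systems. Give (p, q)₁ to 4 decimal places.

(-0.4545, 3.0909)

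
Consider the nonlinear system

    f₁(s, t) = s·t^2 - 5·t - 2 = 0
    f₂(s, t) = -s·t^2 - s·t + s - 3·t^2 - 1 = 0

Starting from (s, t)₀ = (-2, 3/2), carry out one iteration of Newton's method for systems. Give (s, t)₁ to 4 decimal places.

(-2.3308, 0.1596)

At (-2, 3/2): F = (-14.0000, -2.2500).
Jacobian J = [[t^2, 2·s·t - 5], [-t^2 - t + 1, -2·s·t - s - 6·t]].
At the point, J = [[2.2500, -11.0000], [-2.7500, -1.0000]] (det J = -32.5000).
Solving J·Δ = −F gives Δ = (-0.3308, -1.3404).
Then the next iterate is (s, t)₁ = (-2.3308, 0.1596).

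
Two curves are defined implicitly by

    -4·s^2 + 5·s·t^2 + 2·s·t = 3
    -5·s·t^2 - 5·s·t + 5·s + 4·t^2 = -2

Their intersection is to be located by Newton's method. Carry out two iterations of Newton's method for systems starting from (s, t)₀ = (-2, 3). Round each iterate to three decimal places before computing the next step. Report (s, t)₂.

At (-2, 3): F = (-121.000, 148.000).
Jacobian J = [[-8·s + 5·t^2 + 2·t, 10·s·t + 2·s], [-5·t^2 - 5·t + 5, -10·s·t - 5·s + 8·t]].
At the point, J = [[67.000, -64.000], [-55.000, 94.000]] (det J = 2778.000).
Solving J·Δ = −F gives Δ = (0.685, -1.174).
Then the next iterate is (s, t)₁ = (-1.315, 1.826).
Round to (-1.315, 1.826) and repeat: F = (-36.64214, 42.69092), J = [[30.84338, -26.64190], [-20.80138, 45.19490]].
Δ = (0.618, -0.660), so (s, t)₂ = (-0.697, 1.166).

(-0.697, 1.166)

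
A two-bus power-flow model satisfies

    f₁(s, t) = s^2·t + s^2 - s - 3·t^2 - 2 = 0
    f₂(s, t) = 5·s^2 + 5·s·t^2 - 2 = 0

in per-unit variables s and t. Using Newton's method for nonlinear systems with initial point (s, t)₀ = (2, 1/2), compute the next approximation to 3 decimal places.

(2.278, -2.141)

At (2, 1/2): F = (1.250, 20.500).
Jacobian J = [[2·s·t + 2·s - 1, s^2 - 6·t], [10·s + 5·t^2, 10·s·t]].
At the point, J = [[5.000, 1.000], [21.250, 10.000]] (det J = 28.750).
Solving J·Δ = −F gives Δ = (0.278, -2.641).
Then the next iterate is (s, t)₁ = (2.278, -2.141).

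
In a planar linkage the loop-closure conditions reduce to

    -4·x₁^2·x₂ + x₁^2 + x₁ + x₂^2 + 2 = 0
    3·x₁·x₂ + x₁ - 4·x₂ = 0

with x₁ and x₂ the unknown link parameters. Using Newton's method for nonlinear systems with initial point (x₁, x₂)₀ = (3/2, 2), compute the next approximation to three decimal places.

At (3/2, 2): F = (-8.250, 2.500).
Jacobian J = [[-8·x₁·x₂ + 2·x₁ + 1, -4·x₁^2 + 2·x₂], [3·x₂ + 1, 3·x₁ - 4]].
At the point, J = [[-20.000, -5.000], [7.000, 0.500]] (det J = 25.000).
Solving J·Δ = −F gives Δ = (-0.335, -0.310).
Then the next iterate is (x₁, x₂)₁ = (1.165, 1.690).

(1.165, 1.690)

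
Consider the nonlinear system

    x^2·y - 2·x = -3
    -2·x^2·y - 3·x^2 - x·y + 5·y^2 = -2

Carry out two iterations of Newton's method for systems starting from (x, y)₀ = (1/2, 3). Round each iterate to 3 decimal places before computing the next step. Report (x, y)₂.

(-0.851, -1.120)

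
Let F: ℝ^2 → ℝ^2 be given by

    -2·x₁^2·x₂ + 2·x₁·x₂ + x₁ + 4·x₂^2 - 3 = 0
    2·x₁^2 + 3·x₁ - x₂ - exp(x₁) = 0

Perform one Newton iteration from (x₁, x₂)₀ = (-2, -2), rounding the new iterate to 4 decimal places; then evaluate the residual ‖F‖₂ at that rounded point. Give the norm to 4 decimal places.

At (-2, -2): F = (35.0000, 3.864665).
Jacobian J = [[-4·x₁·x₂ + 2·x₂ + 1, -2·x₁^2 + 2·x₁ + 8·x₂], [4·x₁ - exp(x₁) + 3, -1]].
At the point, J = [[-19.0000, -28.0000], [-5.135335, -1.0000]] (det J = -124.789388).
Solving J·Δ = −F gives Δ = (0.5867, 0.8519).
Then the next iterate is (x₁, x₂)₁ = (-1.4133, -1.1481).
Re-evaluating at (-1.4133, -1.1481): F = (8.690923, 0.659695), so ‖F‖₂ = 8.7159.

8.7159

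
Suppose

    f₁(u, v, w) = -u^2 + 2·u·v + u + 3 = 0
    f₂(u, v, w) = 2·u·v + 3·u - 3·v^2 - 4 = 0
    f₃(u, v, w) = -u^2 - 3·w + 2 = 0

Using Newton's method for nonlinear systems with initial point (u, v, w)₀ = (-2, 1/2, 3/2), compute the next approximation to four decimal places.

At (-2, 1/2, 3/2): F = (-5.0000, -12.7500, -6.5000).
Jacobian J = [[-2·u + 2·v + 1, 2·u, 0], [2·v + 3, 2·u - 6·v, 0], [-2·u, 0, -3]].
At the point, J = [[6.0000, -4.0000, 0.0000], [4.0000, -7.0000, 0.0000], [4.0000, 0.0000, -3.0000]] (det J = 78.0000).
Solving J·Δ = −F gives Δ = (-0.6154, -2.1731, -2.9872).
Then the next iterate is (u, v, w)₁ = (-2.6154, -1.6731, -1.4872).

(-2.6154, -1.6731, -1.4872)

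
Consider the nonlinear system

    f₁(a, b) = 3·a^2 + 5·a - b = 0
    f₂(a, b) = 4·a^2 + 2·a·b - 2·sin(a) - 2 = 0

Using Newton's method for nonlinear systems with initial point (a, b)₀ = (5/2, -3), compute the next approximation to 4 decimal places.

(0.9598, 0.4456)

At (5/2, -3): F = (34.2500, 6.803056).
Jacobian J = [[6·a + 5, -1], [8·a + 2·b - 2·cos(a), 2·a]].
At the point, J = [[20.0000, -1.0000], [15.602287, 5.0000]] (det J = 115.602287).
Solving J·Δ = −F gives Δ = (-1.5402, 3.4456).
Then the next iterate is (a, b)₁ = (0.9598, 0.4456).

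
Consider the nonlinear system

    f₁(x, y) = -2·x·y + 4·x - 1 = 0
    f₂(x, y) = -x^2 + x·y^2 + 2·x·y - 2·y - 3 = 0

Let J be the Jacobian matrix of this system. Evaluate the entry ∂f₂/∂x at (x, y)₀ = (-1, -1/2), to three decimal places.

1.250

∂f₂/∂x = -2·x + y^2 + 2·y.
At (-1, -1/2) this is 1.250.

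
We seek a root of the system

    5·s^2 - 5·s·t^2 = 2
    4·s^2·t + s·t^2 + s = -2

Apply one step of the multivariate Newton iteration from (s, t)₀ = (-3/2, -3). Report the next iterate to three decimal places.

At (-3/2, -3): F = (76.750, -40.000).
Jacobian J = [[10·s - 5·t^2, -10·s·t], [8·s·t + t^2 + 1, 4·s^2 + 2·s·t]].
At the point, J = [[-60.000, -45.000], [46.000, 18.000]] (det J = 990.000).
Solving J·Δ = −F gives Δ = (0.423, 1.142).
Then the next iterate is (s, t)₁ = (-1.077, -1.858).

(-1.077, -1.858)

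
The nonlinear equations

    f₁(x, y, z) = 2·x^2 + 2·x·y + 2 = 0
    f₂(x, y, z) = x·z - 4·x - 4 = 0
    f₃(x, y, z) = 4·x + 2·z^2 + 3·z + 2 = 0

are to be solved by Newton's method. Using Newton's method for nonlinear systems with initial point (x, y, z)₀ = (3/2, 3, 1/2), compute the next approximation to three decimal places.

At (3/2, 3, 1/2): F = (15.500, -9.250, 10.000).
Jacobian J = [[4·x + 2·y, 2·x, 0], [z - 4, 0, x], [4, 0, 4·z + 3]].
At the point, J = [[12.000, 3.000, 0.000], [-3.500, 0.000, 1.500], [4.000, 0.000, 5.000]] (det J = 70.500).
Solving J·Δ = −F gives Δ = (-2.606, 5.259, 0.085).
Then the next iterate is (x, y, z)₁ = (-1.106, 8.259, 0.585).

(-1.106, 8.259, 0.585)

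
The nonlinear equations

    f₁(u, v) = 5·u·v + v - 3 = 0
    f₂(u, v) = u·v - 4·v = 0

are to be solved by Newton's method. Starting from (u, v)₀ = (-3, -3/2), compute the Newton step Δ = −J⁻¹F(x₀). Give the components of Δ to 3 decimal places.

(-0.667, 1.643)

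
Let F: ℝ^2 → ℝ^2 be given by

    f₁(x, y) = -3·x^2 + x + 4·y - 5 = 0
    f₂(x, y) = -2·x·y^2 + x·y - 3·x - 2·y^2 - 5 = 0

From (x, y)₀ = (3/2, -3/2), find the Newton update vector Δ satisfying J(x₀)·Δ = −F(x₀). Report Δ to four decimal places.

(-1.8346, 0.3932)

At (3/2, -3/2): F = (-16.2500, -23.0000).
Jacobian J = [[-6·x + 1, 4], [-2·y^2 + y - 3, -4·x·y + x - 4·y]].
At the point, J = [[-8.0000, 4.0000], [-9.0000, 16.5000]] (det J = -96.0000).
Solving J·Δ = −F gives Δ = (-1.8346, 0.3932).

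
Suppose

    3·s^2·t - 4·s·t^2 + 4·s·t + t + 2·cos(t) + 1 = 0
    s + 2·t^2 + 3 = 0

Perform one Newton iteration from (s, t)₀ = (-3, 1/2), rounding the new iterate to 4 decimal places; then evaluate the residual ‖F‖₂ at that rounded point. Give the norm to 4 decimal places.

4.1180

At (-3, 1/2): F = (13.755165, 0.5000).
Jacobian J = [[6·s·t - 4·t^2 + 4·t, 3·s^2 - 8·s·t + 4·s - 2·sin(t) + 1], [1, 4·t]].
At the point, J = [[-8.0000, 27.041149], [1.0000, 2.0000]] (det J = -43.041149).
Solving J·Δ = −F gives Δ = (0.3250, -0.4125).
Then the next iterate is (s, t)₁ = (-2.6750, 0.0875).
Re-evaluating at (-2.6750, 0.0875): F = (4.103872, 0.340313), so ‖F‖₂ = 4.1180.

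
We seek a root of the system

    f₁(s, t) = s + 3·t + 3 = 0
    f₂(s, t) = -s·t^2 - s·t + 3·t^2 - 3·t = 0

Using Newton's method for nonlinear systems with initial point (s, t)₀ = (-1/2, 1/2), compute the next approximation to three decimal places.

(-2.077, -0.308)

At (-1/2, 1/2): F = (4.000, -0.375).
Jacobian J = [[1, 3], [-t^2 - t, -2·s·t - s + 6·t - 3]].
At the point, J = [[1.000, 3.000], [-0.750, 1.000]] (det J = 3.250).
Solving J·Δ = −F gives Δ = (-1.577, -0.808).
Then the next iterate is (s, t)₁ = (-2.077, -0.308).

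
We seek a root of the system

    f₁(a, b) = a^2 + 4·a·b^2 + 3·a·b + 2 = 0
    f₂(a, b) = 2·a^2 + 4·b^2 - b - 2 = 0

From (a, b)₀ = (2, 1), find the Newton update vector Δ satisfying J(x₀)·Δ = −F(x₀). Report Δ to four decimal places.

At (2, 1): F = (20.0000, 9.0000).
Jacobian J = [[2·a + 4·b^2 + 3·b, 8·a·b + 3·a], [4·a, 8·b - 1]].
At the point, J = [[11.0000, 22.0000], [8.0000, 7.0000]] (det J = -99.0000).
Solving J·Δ = −F gives Δ = (-0.5859, -0.6162).

(-0.5859, -0.6162)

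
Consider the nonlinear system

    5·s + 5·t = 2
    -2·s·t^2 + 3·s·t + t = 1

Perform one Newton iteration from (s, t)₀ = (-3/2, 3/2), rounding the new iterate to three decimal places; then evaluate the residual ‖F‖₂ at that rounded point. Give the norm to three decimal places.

0.150

At (-3/2, 3/2): F = (-2.000, 0.500).
Jacobian J = [[5, 5], [-2·t^2 + 3·t, -4·s·t + 3·s + 1]].
At the point, J = [[5.000, 5.000], [0.000, 5.500]] (det J = 27.500).
Solving J·Δ = −F gives Δ = (0.491, -0.091).
Then the next iterate is (s, t)₁ = (-1.009, 1.409).
Re-evaluating at (-1.009, 1.409): F = (0.000, 0.15025), so ‖F‖₂ = 0.150.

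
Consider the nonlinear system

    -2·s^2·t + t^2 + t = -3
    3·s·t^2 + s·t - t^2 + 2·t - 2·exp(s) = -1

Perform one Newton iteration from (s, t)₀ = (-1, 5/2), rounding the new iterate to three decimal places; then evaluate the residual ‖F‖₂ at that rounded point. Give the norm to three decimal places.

5.350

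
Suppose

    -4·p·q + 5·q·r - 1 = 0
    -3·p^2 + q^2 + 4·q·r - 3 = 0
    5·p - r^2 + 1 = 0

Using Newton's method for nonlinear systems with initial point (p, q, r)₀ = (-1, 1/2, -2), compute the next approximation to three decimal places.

(-0.270, 0.043, -0.912)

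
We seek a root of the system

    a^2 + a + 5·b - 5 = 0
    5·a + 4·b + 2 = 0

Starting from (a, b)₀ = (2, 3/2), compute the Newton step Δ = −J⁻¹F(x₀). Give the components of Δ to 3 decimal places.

(-11.200, 9.500)

At (2, 3/2): F = (8.500, 18.000).
Jacobian J = [[2·a + 1, 5], [5, 4]].
At the point, J = [[5.000, 5.000], [5.000, 4.000]] (det J = -5.000).
Solving J·Δ = −F gives Δ = (-11.200, 9.500).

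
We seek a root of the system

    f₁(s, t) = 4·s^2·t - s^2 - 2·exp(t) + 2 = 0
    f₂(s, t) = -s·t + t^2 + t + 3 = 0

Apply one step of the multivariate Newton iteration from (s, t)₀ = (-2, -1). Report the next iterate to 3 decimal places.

At (-2, -1): F = (-18.73576, 1.000).
Jacobian J = [[8·s·t - 2·s, 4·s^2 - 2·exp(t)], [-t, -s + 2·t + 1]].
At the point, J = [[20.000, 15.26424], [1.000, 1.000]] (det J = 4.73576).
Solving J·Δ = −F gives Δ = (7.179, -8.179).
Then the next iterate is (s, t)₁ = (5.179, -9.179).

(5.179, -9.179)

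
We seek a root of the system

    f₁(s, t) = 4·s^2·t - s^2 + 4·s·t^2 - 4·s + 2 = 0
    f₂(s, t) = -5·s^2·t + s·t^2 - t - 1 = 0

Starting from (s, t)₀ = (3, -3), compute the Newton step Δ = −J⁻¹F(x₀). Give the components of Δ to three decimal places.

At (3, -3): F = (-19.000, 164.000).
Jacobian J = [[8·s·t - 2·s + 4·t^2 - 4, 4·s^2 + 8·s·t], [-10·s·t + t^2, -5·s^2 + 2·s·t - 1]].
At the point, J = [[-46.000, -36.000], [99.000, -64.000]] (det J = 6508.000).
Solving J·Δ = −F gives Δ = (-1.094, 0.870).

(-1.094, 0.870)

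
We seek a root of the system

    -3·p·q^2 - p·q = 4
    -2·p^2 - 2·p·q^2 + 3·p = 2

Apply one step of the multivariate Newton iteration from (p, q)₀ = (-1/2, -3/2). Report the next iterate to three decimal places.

(-0.338, -2.056)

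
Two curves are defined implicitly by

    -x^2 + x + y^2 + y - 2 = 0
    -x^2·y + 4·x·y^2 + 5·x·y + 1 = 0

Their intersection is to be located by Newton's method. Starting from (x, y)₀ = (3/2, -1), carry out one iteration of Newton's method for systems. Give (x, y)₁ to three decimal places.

(0.190, -1.129)

At (3/2, -1): F = (-2.750, 1.750).
Jacobian J = [[-2·x + 1, 2·y + 1], [-2·x·y + 4·y^2 + 5·y, -x^2 + 8·x·y + 5·x]].
At the point, J = [[-2.000, -1.000], [2.000, -6.750]] (det J = 15.500).
Solving J·Δ = −F gives Δ = (-1.310, -0.129).
Then the next iterate is (x, y)₁ = (0.190, -1.129).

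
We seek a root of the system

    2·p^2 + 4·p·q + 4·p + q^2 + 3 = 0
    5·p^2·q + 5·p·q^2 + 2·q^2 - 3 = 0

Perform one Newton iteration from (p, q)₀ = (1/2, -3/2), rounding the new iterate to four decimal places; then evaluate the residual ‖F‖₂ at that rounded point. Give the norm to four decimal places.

4317.2378

At (1/2, -3/2): F = (4.7500, 5.2500).
Jacobian J = [[4·p + 4·q + 4, 4·p + 2·q], [10·p·q + 5·q^2, 5·p^2 + 10·p·q + 4·q]].
At the point, J = [[0.0000, -1.0000], [3.7500, -12.2500]] (det J = 3.7500).
Solving J·Δ = −F gives Δ = (14.1167, 4.7500).
Then the next iterate is (p, q)₁ = (14.6167, 3.2500).
Re-evaluating at (14.6167, 3.2500): F = (689.342238, 4261.848151), so ‖F‖₂ = 4317.2378.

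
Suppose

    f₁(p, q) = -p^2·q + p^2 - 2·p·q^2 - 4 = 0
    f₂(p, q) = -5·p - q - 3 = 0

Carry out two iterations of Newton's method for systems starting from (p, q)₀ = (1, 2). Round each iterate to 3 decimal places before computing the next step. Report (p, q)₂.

At (1, 2): F = (-13.000, -10.000).
Jacobian J = [[-2·p·q + 2·p - 2·q^2, -p^2 - 4·p·q], [-5, -1]].
At the point, J = [[-10.000, -9.000], [-5.000, -1.000]] (det J = -35.000).
Solving J·Δ = −F gives Δ = (-2.200, 1.000).
Then the next iterate is (p, q)₁ = (-1.200, 3.000).
Round to (-1.200, 3.000) and repeat: F = (14.720, 0.000), J = [[-13.200, 12.960], [-5.000, -1.000]].
Δ = (0.189, -0.944), so (p, q)₂ = (-1.011, 2.056).

(-1.011, 2.056)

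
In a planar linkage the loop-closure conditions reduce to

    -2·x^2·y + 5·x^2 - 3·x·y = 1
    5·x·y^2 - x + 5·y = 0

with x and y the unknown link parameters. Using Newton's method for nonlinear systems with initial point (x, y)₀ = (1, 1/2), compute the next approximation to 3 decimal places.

(0.566, 0.236)

At (1, 1/2): F = (1.500, 2.750).
Jacobian J = [[-4·x·y + 10·x - 3·y, -2·x^2 - 3·x], [5·y^2 - 1, 10·x·y + 5]].
At the point, J = [[6.500, -5.000], [0.250, 10.000]] (det J = 66.250).
Solving J·Δ = −F gives Δ = (-0.434, -0.264).
Then the next iterate is (x, y)₁ = (0.566, 0.236).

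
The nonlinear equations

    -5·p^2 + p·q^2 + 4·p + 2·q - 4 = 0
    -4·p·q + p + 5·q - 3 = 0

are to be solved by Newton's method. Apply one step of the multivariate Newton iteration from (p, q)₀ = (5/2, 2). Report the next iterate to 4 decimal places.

(1.4216, 1.4098)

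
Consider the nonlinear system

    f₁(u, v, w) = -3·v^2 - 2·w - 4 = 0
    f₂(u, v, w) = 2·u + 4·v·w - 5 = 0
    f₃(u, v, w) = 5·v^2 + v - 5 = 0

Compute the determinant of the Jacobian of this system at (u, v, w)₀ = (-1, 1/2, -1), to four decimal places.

J = [[0, -6·v, -2], [2, 4·w, 4·v], [0, 10·v + 1, 0]].
At the point, J = [[0.0000, -3.0000, -2.0000], [2.0000, -4.0000, 2.0000], [0.0000, 6.0000, 0.0000]].
det J = -24.0000.

-24.0000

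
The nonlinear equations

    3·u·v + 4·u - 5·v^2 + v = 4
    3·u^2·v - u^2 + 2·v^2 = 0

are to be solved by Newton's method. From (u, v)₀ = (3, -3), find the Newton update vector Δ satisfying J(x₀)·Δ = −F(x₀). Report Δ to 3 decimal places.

At (3, -3): F = (-67.000, -72.000).
Jacobian J = [[3·v + 4, 3·u - 10·v + 1], [6·u·v - 2·u, 3·u^2 + 4·v]].
At the point, J = [[-5.000, 40.000], [-60.000, 15.000]] (det J = 2325.000).
Solving J·Δ = −F gives Δ = (-0.806, 1.574).

(-0.806, 1.574)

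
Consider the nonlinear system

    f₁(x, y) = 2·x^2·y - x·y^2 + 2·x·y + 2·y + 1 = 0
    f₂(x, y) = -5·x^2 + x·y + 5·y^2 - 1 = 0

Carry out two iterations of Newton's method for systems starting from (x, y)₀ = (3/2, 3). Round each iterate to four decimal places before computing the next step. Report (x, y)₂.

(-0.4280, 0.6278)

At (3/2, 3): F = (16.0000, 37.2500).
Jacobian J = [[4·x·y - y^2 + 2·y, 2·x^2 - 2·x·y + 2·x + 2], [-10·x + y, x + 10·y]].
At the point, J = [[15.0000, 0.5000], [-12.0000, 31.5000]] (det J = 478.5000).
Solving J·Δ = −F gives Δ = (-1.0144, -1.5690).
Then the next iterate is (x, y)₁ = (0.4856, 1.4310).
Round to (0.4856, 1.4310) and repeat: F = (4.932275, 8.754662), J = [[3.593813, 2.053028], [-3.4250, 14.7956]].
Δ = (-0.9136, -0.8032), so (x, y)₂ = (-0.4280, 0.6278).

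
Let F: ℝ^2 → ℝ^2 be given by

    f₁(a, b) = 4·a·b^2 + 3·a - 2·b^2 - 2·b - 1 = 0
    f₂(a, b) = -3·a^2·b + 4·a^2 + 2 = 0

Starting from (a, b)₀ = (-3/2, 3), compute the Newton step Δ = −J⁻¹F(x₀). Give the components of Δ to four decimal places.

At (-3/2, 3): F = (-83.5000, -9.2500).
Jacobian J = [[4·b^2 + 3, 8·a·b - 4·b - 2], [-6·a·b + 8·a, -3·a^2]].
At the point, J = [[39.0000, -50.0000], [15.0000, -6.7500]] (det J = 486.7500).
Solving J·Δ = −F gives Δ = (-0.2078, -1.8320).

(-0.2078, -1.8320)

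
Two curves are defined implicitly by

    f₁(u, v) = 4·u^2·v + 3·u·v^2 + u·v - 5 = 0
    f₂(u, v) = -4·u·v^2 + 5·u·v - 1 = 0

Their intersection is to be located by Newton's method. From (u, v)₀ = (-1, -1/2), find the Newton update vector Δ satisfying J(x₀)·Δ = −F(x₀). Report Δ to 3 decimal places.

(2.913, -0.855)

At (-1, -1/2): F = (-7.250, 2.500).
Jacobian J = [[8·u·v + 3·v^2 + v, 4·u^2 + 6·u·v + u], [-4·v^2 + 5·v, -8·u·v + 5·u]].
At the point, J = [[4.250, 6.000], [-3.500, -9.000]] (det J = -17.250).
Solving J·Δ = −F gives Δ = (2.913, -0.855).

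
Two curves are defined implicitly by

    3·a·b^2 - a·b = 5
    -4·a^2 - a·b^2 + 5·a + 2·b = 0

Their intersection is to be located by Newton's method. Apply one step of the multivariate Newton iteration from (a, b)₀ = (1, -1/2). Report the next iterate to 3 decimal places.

At (1, -1/2): F = (-3.750, -0.250).
Jacobian J = [[3·b^2 - b, 6·a·b - a], [-8·a - b^2 + 5, -2·a·b + 2]].
At the point, J = [[1.250, -4.000], [-3.250, 3.000]] (det J = -9.250).
Solving J·Δ = −F gives Δ = (-1.324, -1.351).
Then the next iterate is (a, b)₁ = (-0.324, -1.851).

(-0.324, -1.851)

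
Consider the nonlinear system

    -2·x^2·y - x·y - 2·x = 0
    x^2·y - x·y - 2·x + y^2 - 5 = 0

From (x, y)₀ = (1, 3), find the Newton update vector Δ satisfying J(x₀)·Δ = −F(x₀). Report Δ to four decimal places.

(-0.6061, -0.2323)

At (1, 3): F = (-11.0000, 2.0000).
Jacobian J = [[-4·x·y - y - 2, -2·x^2 - x], [2·x·y - y - 2, x^2 - x + 2·y]].
At the point, J = [[-17.0000, -3.0000], [1.0000, 6.0000]] (det J = -99.0000).
Solving J·Δ = −F gives Δ = (-0.6061, -0.2323).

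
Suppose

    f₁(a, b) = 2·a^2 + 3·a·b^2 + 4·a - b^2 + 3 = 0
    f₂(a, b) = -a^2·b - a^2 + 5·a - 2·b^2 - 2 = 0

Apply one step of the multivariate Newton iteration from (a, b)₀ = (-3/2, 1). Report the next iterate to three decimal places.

At (-3/2, 1): F = (-4.000, -16.000).
Jacobian J = [[4·a + 3·b^2 + 4, 6·a·b - 2·b], [-2·a·b - 2·a + 5, -a^2 - 4·b]].
At the point, J = [[1.000, -11.000], [11.000, -6.250]] (det J = 114.750).
Solving J·Δ = −F gives Δ = (1.316, -0.244).
Then the next iterate is (a, b)₁ = (-0.184, 0.756).

(-0.184, 0.756)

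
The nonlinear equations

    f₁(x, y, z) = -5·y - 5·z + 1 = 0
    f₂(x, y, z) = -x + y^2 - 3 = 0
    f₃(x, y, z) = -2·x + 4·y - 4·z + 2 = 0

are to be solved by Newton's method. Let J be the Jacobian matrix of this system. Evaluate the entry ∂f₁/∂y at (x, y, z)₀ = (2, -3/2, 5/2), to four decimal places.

-5.0000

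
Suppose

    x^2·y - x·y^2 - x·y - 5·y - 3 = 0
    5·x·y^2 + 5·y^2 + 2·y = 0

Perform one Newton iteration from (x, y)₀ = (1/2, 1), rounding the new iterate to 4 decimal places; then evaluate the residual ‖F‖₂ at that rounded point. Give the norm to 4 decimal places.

97.7574

At (1/2, 1): F = (-8.7500, 9.5000).
Jacobian J = [[2·x·y - y^2 - y, x^2 - 2·x·y - x - 5], [5·y^2, 10·x·y + 10·y + 2]].
At the point, J = [[-1.0000, -6.2500], [5.0000, 17.0000]] (det J = 14.2500).
Solving J·Δ = −F gives Δ = (6.2719, -2.4035).
Then the next iterate is (x, y)₁ = (6.7719, -1.4035).
Re-evaluating at (6.7719, -1.4035): F = (-64.180097, 73.738919), so ‖F‖₂ = 97.7574.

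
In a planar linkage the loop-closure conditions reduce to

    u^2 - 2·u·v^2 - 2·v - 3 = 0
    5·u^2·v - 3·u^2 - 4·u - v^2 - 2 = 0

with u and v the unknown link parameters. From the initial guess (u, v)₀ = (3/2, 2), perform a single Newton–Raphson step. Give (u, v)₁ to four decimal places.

(1.8417, 0.6815)

At (3/2, 2): F = (-16.7500, 3.7500).
Jacobian J = [[2·u - 2·v^2, -4·u·v - 2], [10·u·v - 6·u - 4, 5·u^2 - 2·v]].
At the point, J = [[-5.0000, -14.0000], [17.0000, 7.2500]] (det J = 201.7500).
Solving J·Δ = −F gives Δ = (0.3417, -1.3185).
Then the next iterate is (u, v)₁ = (1.8417, 0.6815).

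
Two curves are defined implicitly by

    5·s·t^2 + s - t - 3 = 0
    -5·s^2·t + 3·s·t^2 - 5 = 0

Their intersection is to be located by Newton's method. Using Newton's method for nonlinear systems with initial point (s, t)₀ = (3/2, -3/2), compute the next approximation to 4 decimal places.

(1.2414, -0.9167)

At (3/2, -3/2): F = (16.8750, 22.0000).
Jacobian J = [[5·t^2 + 1, 10·s·t - 1], [-10·s·t + 3·t^2, -5·s^2 + 6·s·t]].
At the point, J = [[12.2500, -23.5000], [29.2500, -24.7500]] (det J = 384.1875).
Solving J·Δ = −F gives Δ = (-0.2586, 0.5833).
Then the next iterate is (s, t)₁ = (1.2414, -0.9167).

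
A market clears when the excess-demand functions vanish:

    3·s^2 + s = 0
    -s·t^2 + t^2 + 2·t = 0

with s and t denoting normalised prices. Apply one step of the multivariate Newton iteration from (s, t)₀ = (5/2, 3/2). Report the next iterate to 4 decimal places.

At (5/2, 3/2): F = (21.2500, -0.3750).
Jacobian J = [[6·s + 1, 0], [-t^2, -2·s·t + 2·t + 2]].
At the point, J = [[16.0000, 0.0000], [-2.2500, -2.5000]] (det J = -40.0000).
Solving J·Δ = −F gives Δ = (-1.3281, 1.0453).
Then the next iterate is (s, t)₁ = (1.1719, 2.5453).

(1.1719, 2.5453)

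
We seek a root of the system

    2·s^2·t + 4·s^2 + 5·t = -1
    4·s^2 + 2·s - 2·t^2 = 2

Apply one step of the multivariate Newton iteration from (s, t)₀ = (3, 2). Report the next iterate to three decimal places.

(1.574, 1.367)

At (3, 2): F = (83.000, 32.000).
Jacobian J = [[4·s·t + 8·s, 2·s^2 + 5], [8·s + 2, -4·t]].
At the point, J = [[48.000, 23.000], [26.000, -8.000]] (det J = -982.000).
Solving J·Δ = −F gives Δ = (-1.426, -0.633).
Then the next iterate is (s, t)₁ = (1.574, 1.367).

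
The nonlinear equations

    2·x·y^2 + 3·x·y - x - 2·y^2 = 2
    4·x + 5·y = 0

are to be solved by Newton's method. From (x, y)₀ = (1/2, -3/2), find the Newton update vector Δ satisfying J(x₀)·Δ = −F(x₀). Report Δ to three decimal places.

(-0.446, 1.457)

At (1/2, -3/2): F = (-7.000, -5.500).
Jacobian J = [[2·y^2 + 3·y - 1, 4·x·y + 3·x - 4·y], [4, 5]].
At the point, J = [[-1.000, 4.500], [4.000, 5.000]] (det J = -23.000).
Solving J·Δ = −F gives Δ = (-0.446, 1.457).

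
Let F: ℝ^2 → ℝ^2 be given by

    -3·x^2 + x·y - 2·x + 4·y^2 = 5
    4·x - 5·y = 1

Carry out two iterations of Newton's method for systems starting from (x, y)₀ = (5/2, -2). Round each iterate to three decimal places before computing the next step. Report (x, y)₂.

At (5/2, -2): F = (-17.750, 19.000).
Jacobian J = [[-6·x + y - 2, x + 8·y], [4, -5]].
At the point, J = [[-19.000, -13.500], [4.000, -5.000]] (det J = 149.000).
Solving J·Δ = −F gives Δ = (-2.317, 1.946).
Then the next iterate is (x, y)₁ = (0.183, -0.054).
Round to (0.183, -0.054) and repeat: F = (-5.46469, 0.002), J = [[-3.152, -0.249], [4.000, -5.000]].
Δ = (-1.631, -1.304), so (x, y)₂ = (-1.448, -1.358).

(-1.448, -1.358)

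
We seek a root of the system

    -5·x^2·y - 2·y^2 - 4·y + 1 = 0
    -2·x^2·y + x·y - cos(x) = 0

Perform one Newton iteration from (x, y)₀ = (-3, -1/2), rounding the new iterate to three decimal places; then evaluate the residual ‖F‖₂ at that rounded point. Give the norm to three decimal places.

639.654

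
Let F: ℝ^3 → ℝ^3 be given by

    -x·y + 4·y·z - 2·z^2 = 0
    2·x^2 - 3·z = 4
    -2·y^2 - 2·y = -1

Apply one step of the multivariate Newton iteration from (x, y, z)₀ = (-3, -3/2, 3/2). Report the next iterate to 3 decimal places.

At (-3, -3/2, 3/2): F = (-18.000, 9.500, -0.500).
Jacobian J = [[-y, -x + 4·z, 4·y - 4·z], [4·x, 0, -3], [0, -4·y - 2, 0]].
At the point, J = [[1.500, 9.000, -12.000], [-12.000, 0.000, -3.000], [0.000, 4.000, 0.000]] (det J = 594.000).
Solving J·Δ = −F gives Δ = (1.109, 0.125, -1.268).
Then the next iterate is (x, y, z)₁ = (-1.891, -1.375, 0.232).

(-1.891, -1.375, 0.232)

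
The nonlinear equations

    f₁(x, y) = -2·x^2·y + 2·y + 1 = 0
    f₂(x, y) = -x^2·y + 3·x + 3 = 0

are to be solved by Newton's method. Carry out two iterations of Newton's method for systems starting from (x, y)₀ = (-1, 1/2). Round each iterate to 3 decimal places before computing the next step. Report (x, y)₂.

(-1.192, -1.077)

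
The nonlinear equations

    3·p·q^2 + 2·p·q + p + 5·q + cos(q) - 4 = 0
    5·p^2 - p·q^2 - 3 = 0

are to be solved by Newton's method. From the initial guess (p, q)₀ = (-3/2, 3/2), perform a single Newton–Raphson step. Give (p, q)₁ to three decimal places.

At (-3/2, 3/2): F = (-12.55426, 11.625).
Jacobian J = [[3·q^2 + 2·q + 1, 6·p·q + 2·p - sin(q) + 5], [10·p - q^2, -2·p·q]].
At the point, J = [[10.750, -12.49749], [-17.250, 4.500]] (det J = -167.20679).
Solving J·Δ = −F gives Δ = (0.531, -0.548).
Then the next iterate is (p, q)₁ = (-0.969, 0.952).

(-0.969, 0.952)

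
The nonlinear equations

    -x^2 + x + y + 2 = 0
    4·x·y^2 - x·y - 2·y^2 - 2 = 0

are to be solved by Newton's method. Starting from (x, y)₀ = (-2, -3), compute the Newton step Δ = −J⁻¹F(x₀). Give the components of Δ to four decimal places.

At (-2, -3): F = (-7.0000, -98.0000).
Jacobian J = [[-2·x + 1, 1], [4·y^2 - y, 8·x·y - x - 4·y]].
At the point, J = [[5.0000, 1.0000], [39.0000, 62.0000]] (det J = 271.0000).
Solving J·Δ = −F gives Δ = (1.2399, 0.8007).

(1.2399, 0.8007)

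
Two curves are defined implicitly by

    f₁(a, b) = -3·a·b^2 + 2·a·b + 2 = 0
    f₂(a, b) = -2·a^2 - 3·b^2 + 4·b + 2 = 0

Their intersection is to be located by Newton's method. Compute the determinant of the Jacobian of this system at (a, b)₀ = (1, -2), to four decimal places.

J = [[-3·b^2 + 2·b, -6·a·b + 2·a], [-4·a, -6·b + 4]].
At the point, J = [[-16.0000, 14.0000], [-4.0000, 16.0000]].
det J = -200.0000.

-200.0000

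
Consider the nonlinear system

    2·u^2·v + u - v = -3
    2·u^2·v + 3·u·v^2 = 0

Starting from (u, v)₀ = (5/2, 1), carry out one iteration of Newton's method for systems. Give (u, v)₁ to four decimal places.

At (5/2, 1): F = (17.0000, 20.0000).
Jacobian J = [[4·u·v + 1, 2·u^2 - 1], [4·u·v + 3·v^2, 2·u^2 + 6·u·v]].
At the point, J = [[11.0000, 11.5000], [13.0000, 27.5000]] (det J = 153.0000).
Solving J·Δ = −F gives Δ = (-1.5523, 0.0065).
Then the next iterate is (u, v)₁ = (0.9477, 1.0065).

(0.9477, 1.0065)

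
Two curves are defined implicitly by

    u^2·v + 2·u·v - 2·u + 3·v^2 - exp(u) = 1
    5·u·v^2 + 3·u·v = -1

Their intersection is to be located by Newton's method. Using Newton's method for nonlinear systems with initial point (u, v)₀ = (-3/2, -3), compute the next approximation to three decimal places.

At (-3/2, -3): F = (31.02687, -53.000).
Jacobian J = [[2·u·v + 2·v - exp(u) - 2, u^2 + 2·u + 6·v], [5·v^2 + 3·v, 10·u·v + 3·u]].
At the point, J = [[0.77687, -18.750], [36.000, 40.500]] (det J = 706.46323).
Solving J·Δ = −F gives Δ = (-0.372, 1.639).
Then the next iterate is (u, v)₁ = (-1.872, -1.361).

(-1.872, -1.361)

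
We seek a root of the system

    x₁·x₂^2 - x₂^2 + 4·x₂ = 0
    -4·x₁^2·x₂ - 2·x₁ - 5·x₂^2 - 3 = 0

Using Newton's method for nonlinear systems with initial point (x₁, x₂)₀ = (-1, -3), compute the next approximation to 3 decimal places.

At (-1, -3): F = (-30.000, -34.000).
Jacobian J = [[x₂^2, 2·x₁·x₂ - 2·x₂ + 4], [-8·x₁·x₂ - 2, -4·x₁^2 - 10·x₂]].
At the point, J = [[9.000, 16.000], [-26.000, 26.000]] (det J = 650.000).
Solving J·Δ = −F gives Δ = (0.363, 1.671).
Then the next iterate is (x₁, x₂)₁ = (-0.637, -1.329).

(-0.637, -1.329)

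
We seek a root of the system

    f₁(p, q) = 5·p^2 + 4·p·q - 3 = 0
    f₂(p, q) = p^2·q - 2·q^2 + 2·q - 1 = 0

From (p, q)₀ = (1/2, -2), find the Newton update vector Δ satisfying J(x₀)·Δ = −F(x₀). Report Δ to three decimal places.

(-1.194, 1.084)

At (1/2, -2): F = (-5.750, -13.500).
Jacobian J = [[10·p + 4·q, 4·p], [2·p·q, p^2 - 4·q + 2]].
At the point, J = [[-3.000, 2.000], [-2.000, 10.250]] (det J = -26.750).
Solving J·Δ = −F gives Δ = (-1.194, 1.084).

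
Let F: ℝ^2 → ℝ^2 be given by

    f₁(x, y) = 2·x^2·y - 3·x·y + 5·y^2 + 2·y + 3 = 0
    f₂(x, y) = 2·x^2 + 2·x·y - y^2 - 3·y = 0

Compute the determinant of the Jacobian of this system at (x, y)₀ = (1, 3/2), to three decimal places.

-118.000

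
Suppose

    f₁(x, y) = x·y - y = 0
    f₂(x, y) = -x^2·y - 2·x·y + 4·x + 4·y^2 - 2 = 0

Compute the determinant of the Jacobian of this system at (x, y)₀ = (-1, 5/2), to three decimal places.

60.500

J = [[y, x - 1], [-2·x·y - 2·y + 4, -x^2 - 2·x + 8·y]].
At the point, J = [[2.500, -2.000], [4.000, 21.000]].
det J = 60.500.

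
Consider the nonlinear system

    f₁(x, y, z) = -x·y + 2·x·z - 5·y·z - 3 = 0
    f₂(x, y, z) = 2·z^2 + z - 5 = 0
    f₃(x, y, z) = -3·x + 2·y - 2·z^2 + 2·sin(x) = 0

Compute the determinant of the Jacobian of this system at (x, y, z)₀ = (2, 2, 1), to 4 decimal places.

J = [[-y + 2·z, -x - 5·z, 2·x - 5·y], [0, 0, 4·z + 1], [2·cos(x) - 3, 2, -4·z]].
At the point, J = [[0.0000, -7.0000, -6.0000], [0.0000, 0.0000, 5.0000], [-3.832294, 2.0000, -4.0000]].
det J = 134.1303.

134.1303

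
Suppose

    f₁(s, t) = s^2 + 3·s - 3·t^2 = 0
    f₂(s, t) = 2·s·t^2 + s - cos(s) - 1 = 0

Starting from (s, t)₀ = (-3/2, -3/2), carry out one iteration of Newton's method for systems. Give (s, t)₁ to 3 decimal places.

(-1.429, -0.500)

At (-3/2, -3/2): F = (-9.000, -9.32074).
Jacobian J = [[2·s + 3, -6·t], [2·t^2 + sin(s) + 1, 4·s·t]].
At the point, J = [[0.000, 9.000], [4.50251, 9.000]] (det J = -40.52255).
Solving J·Δ = −F gives Δ = (0.071, 1.000).
Then the next iterate is (s, t)₁ = (-1.429, -0.500).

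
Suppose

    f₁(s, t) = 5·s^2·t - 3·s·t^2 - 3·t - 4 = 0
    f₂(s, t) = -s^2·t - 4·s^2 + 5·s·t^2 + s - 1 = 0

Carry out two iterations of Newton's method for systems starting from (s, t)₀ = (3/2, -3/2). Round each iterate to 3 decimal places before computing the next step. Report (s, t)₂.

At (3/2, -3/2): F = (-26.500, 11.750).
Jacobian J = [[10·s·t - 3·t^2, 5·s^2 - 6·s·t - 3], [-2·s·t - 8·s + 5·t^2 + 1, -s^2 + 10·s·t]].
At the point, J = [[-29.250, 21.750], [4.750, -24.750]] (det J = 620.625).
Solving J·Δ = −F gives Δ = (-0.645, 0.351).
Then the next iterate is (s, t)₁ = (0.855, -1.149).
Round to (0.855, -1.149) and repeat: F = (-8.13905, 3.41471), J = [[-13.78455, 6.54950], [2.72579, -10.55498]].
Δ = (-0.498, 0.195), so (s, t)₂ = (0.357, -0.954).

(0.357, -0.954)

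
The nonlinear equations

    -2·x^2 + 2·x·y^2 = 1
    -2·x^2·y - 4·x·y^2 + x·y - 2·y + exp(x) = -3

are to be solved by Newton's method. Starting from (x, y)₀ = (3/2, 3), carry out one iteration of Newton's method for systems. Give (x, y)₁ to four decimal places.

(0.8460, 2.2415)

At (3/2, 3): F = (21.5000, -61.518311).
Jacobian J = [[-4·x + 2·y^2, 4·x·y], [-4·x·y - 4·y^2 + y + exp(x), -2·x^2 - 8·x·y + x - 2]].
At the point, J = [[12.0000, 18.0000], [-46.518311, -41.0000]] (det J = 345.329597).
Solving J·Δ = −F gives Δ = (-0.6540, -0.7585).
Then the next iterate is (x, y)₁ = (0.8460, 2.2415).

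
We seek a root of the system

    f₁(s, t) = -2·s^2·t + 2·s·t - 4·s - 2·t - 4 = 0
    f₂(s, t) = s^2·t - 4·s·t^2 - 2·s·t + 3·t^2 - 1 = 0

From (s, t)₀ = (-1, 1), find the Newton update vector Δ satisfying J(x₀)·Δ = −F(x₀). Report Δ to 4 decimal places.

At (-1, 1): F = (-6.0000, 9.0000).
Jacobian J = [[-4·s·t + 2·t - 4, -2·s^2 + 2·s - 2], [2·s·t - 4·t^2 - 2·t, s^2 - 8·s·t - 2·s + 6·t]].
At the point, J = [[2.0000, -6.0000], [-8.0000, 17.0000]] (det J = -14.0000).
Solving J·Δ = −F gives Δ = (-3.4286, -2.1429).

(-3.4286, -2.1429)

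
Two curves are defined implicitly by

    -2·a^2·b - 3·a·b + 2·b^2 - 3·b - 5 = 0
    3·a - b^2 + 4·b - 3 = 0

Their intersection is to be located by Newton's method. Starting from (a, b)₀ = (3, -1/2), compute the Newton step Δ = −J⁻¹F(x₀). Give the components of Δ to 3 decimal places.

(-1.292, 0.025)

At (3, -1/2): F = (10.500, 3.750).
Jacobian J = [[-4·a·b - 3·b, -2·a^2 - 3·a + 4·b - 3], [3, -2·b + 4]].
At the point, J = [[7.500, -32.000], [3.000, 5.000]] (det J = 133.500).
Solving J·Δ = −F gives Δ = (-1.292, 0.025).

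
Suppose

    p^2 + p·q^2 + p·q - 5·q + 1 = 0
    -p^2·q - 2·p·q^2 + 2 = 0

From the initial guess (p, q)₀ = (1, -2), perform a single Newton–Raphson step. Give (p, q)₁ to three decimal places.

At (1, -2): F = (14.000, -4.000).
Jacobian J = [[2·p + q^2 + q, 2·p·q + p - 5], [-2·p·q - 2·q^2, -p^2 - 4·p·q]].
At the point, J = [[4.000, -8.000], [-4.000, 7.000]] (det J = -4.000).
Solving J·Δ = −F gives Δ = (16.500, 10.000).
Then the next iterate is (p, q)₁ = (17.500, 8.000).

(17.500, 8.000)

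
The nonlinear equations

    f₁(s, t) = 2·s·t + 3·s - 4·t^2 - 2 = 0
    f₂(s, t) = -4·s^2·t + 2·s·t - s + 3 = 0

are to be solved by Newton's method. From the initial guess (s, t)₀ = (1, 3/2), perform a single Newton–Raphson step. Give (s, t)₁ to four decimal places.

(1.0000, 1.0000)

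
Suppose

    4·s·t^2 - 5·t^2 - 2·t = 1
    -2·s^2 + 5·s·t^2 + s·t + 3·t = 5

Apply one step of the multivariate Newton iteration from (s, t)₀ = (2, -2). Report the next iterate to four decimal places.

(1.3167, -1.7095)

At (2, -2): F = (15.0000, 17.0000).
Jacobian J = [[4·t^2, 8·s·t - 10·t - 2], [-4·s + 5·t^2 + t, 10·s·t + s + 3]].
At the point, J = [[16.0000, -14.0000], [10.0000, -35.0000]] (det J = -420.0000).
Solving J·Δ = −F gives Δ = (-0.6833, 0.2905).
Then the next iterate is (s, t)₁ = (1.3167, -1.7095).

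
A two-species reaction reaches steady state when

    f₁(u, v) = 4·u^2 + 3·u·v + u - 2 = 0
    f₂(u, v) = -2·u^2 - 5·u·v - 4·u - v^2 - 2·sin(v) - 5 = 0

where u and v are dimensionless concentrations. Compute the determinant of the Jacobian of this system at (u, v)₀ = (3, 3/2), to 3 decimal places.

J = [[8·u + 3·v + 1, 3·u], [-4·u - 5·v - 4, -5·u - 2·v - 2·cos(v)]].
At the point, J = [[29.500, 9.000], [-23.500, -18.14147]].
det J = -323.673.

-323.673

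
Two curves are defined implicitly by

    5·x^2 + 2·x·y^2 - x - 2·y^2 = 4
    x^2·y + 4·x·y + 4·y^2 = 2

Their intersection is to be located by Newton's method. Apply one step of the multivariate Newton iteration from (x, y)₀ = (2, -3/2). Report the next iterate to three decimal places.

At (2, -3/2): F = (18.500, -11.000).
Jacobian J = [[10·x + 2·y^2 - 1, 4·x·y - 4·y], [2·x·y + 4·y, x^2 + 4·x + 8·y]].
At the point, J = [[23.500, -6.000], [-12.000, 0.000]] (det J = -72.000).
Solving J·Δ = −F gives Δ = (-0.917, -0.507).
Then the next iterate is (x, y)₁ = (1.083, -2.007).

(1.083, -2.007)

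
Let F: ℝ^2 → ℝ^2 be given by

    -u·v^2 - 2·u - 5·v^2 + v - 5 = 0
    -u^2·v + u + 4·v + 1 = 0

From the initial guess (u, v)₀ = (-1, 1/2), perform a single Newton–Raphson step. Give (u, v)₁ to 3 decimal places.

(-9.000, 5.333)

At (-1, 1/2): F = (-3.500, 1.500).
Jacobian J = [[-v^2 - 2, -2·u·v - 10·v + 1], [-2·u·v + 1, -u^2 + 4]].
At the point, J = [[-2.250, -3.000], [2.000, 3.000]] (det J = -0.750).
Solving J·Δ = −F gives Δ = (-8.000, 4.833).
Then the next iterate is (u, v)₁ = (-9.000, 5.333).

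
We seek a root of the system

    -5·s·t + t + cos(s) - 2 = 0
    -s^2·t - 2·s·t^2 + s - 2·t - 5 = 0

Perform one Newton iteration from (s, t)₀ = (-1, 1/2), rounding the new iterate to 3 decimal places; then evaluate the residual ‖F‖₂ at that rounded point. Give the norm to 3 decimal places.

79.167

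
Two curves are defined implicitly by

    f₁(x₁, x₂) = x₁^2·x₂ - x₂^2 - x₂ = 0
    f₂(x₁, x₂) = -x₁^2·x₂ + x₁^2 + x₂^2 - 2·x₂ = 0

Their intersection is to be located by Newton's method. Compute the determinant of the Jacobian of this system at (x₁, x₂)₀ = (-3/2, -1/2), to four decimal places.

J = [[2·x₁·x₂, x₁^2 - 2·x₂ - 1], [-2·x₁·x₂ + 2·x₁, -x₁^2 + 2·x₂ - 2]].
At the point, J = [[1.5000, 2.2500], [-4.5000, -5.2500]].
det J = 2.2500.

2.2500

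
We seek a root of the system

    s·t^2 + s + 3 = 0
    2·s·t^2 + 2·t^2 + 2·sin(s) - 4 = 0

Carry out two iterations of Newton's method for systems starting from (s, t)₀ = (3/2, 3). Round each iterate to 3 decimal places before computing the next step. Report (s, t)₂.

At (3/2, 3): F = (18.000, 42.99499).
Jacobian J = [[t^2 + 1, 2·s·t], [2·t^2 + 2·cos(s), 4·s·t + 4·t]].
At the point, J = [[10.000, 9.000], [18.14147, 30.000]] (det J = 136.72673).
Solving J·Δ = −F gives Δ = (-1.119, -0.756).
Then the next iterate is (s, t)₁ = (0.381, 2.244).
Round to (0.381, 2.244) and repeat: F = (5.29954, 10.65185), J = [[6.03554, 1.70993], [11.92766, 12.39586]].
Δ = (-0.872, -0.020), so (s, t)₂ = (-0.491, 2.224).

(-0.491, 2.224)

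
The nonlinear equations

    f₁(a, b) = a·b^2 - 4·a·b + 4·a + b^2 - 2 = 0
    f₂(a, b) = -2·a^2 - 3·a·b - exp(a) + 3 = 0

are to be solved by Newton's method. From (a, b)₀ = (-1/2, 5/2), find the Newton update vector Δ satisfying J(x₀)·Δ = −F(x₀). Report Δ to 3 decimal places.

At (-1/2, 5/2): F = (4.125, 5.64347).
Jacobian J = [[b^2 - 4·b + 4, 2·a·b - 4·a + 2·b], [-4·a - 3·b - exp(a), -3·a]].
At the point, J = [[0.250, 4.500], [-6.10653, 1.500]] (det J = 27.85439).
Solving J·Δ = −F gives Δ = (0.690, -0.955).

(0.690, -0.955)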